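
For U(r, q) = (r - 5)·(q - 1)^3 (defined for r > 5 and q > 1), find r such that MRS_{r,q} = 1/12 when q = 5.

r = 21

MU_r = (q−1)^3, MU_q = 3·(r−5)·(q−1)^2.
MRS = (1/3)·(q−1)/(r−5).
Substitute q = 5: MRS = (4/3)/(r − 5). Setting this equal to 1/12 gives r − 5 = (4/3)/(1/12) = 16, so r = 21.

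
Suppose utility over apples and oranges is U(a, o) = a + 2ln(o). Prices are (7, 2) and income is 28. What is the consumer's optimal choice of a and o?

MU_a = 1, MU_o = 2/o.
MRS = 1 ÷ (2/o).
Tangency: set MRS = p_a/p_o = 7/2 = 3.5.
MRS depends only on o: 0.5·o = 3.5 ⇒ o* = 3.5/0.5 = 7.
From the budget, 7·a = 28 − 2·7 = 14, so a* = 2.

a* = 2, o* = 7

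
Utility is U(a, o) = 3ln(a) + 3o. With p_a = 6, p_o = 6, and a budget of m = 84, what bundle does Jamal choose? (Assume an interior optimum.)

a* = 1, o* = 13

MU_a = 3/a, MU_o = 3.
MRS = 3/a ÷ 3.
Tangency: set MRS = p_a/p_o = 6/6 = 1.
MRS depends only on a: 1/a = 1 ⇒ a* = 1/1 = 1.
From the budget, 6·o = 84 − 6·1 = 78, so o* = 13.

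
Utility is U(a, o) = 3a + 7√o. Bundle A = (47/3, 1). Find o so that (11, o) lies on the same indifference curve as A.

o = 9

U(47/3, 1) = 54.
Set U(11, o) = 54 and solve.
With a = 11: 7√o = 54 − 3·11 = 21, so √o = 3 and o = 9.
Check: U(11, 9) = 54.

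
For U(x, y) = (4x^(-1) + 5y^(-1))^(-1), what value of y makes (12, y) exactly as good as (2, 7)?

U depends on (x, y) only through S = 4x^(-1) + 5y^(-1), so equal utility means equal S. At (2, 7): S = 19/7.
With x = 12: 4·12^(-1) = 1/3, so 5y^(-1) = 19/7 − 1/3 = 50/21, i.e. y^(-1) = 10/21.
Hence y = 1/(10/21) = 2.1.
Check: U(12, 2.1) = 0.3684.

y = 2.1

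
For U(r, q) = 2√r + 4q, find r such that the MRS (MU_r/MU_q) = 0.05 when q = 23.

r = 25

MU_r = 2/(2√r), MU_q = 4.
MRS = 2/(2√r) ÷ 4.
MRS depends only on r: 0.25/√r = 0.05 ⇒ √r = 0.25/0.05 = 5 ⇒ r = 25.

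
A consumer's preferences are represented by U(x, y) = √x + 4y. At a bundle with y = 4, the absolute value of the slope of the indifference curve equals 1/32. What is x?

x = 16

MU_x = 1/(2√x), MU_y = 4.
MRS = 1/(2√x) ÷ 4.
MRS depends only on x: 0.125/√x = 1/32 ⇒ √x = 0.125/(1/32) = 4 ⇒ x = 16.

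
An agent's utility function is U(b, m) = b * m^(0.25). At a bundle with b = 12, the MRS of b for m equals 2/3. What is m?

MU_b = m^(0.25) and MU_m = 0.25·b·m^(-0.75).
MRS = MU_b/MU_m = (4)·m/b.
Substitute b = 12: MRS = m/3. Setting m/3 = 2/3 gives m = (2/3)·3 = 2.

m = 2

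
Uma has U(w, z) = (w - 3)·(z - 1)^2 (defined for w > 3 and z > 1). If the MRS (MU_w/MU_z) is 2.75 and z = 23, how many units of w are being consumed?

w = 7

MU_w = (z−1)^2, MU_z = 2·(w−3)·(z−1).
MRS = (1/2)·(z−1)/(w−3).
Substitute z = 23: MRS = 11/(w − 3). Setting this equal to 2.75 gives w − 3 = 11/2.75 = 4, so w = 7.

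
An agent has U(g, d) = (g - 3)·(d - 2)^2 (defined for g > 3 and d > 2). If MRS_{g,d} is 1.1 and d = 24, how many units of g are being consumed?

MU_g = (d−2)^2, MU_d = 2·(g−3)·(d−2).
MRS = (1/2)·(d−2)/(g−3).
Substitute d = 24: MRS = 11/(g − 3). Setting this equal to 1.1 gives g − 3 = 11/1.1 = 10, so g = 13.

g = 13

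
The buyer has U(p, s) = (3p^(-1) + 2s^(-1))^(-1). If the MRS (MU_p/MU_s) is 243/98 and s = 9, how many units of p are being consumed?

p = 7

For CES with ρ = -1, MRS = (3/2)·(s/p)^2.
Setting (3/2)·(9/p)^2 = 243/98 gives (9/p)^2 = 81/49, so 9/p = 9/7 and p = 7.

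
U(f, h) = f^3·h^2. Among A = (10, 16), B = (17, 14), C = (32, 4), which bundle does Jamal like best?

Evaluate utility at each bundle:
U(A) = 256000.
U(B) = 962948.
U(C) = 524288.
Highest utility is B, so B ≻ C ≻ A.

Bundle B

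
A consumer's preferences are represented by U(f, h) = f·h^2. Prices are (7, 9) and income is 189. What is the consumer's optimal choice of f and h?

f* = 9, h* = 14

MU_f = h^2 and MU_h = 2·f·h.
MRS = MU_f/MU_h = (1/2)·h/f.
Tangency: set MRS = p_f/p_h = 7/9.
So (1/2)·h/f = 7/9, i.e. h = (14/9)·f.
Substitute into the budget 7·f + 9·h = 189: 21·f = 189, so f* = 9.
Then h* = (14/9)·9 = 14.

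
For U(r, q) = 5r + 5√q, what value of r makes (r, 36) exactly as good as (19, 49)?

r = 20

U(19, 49) = 130.
Set U(r, 36) = 130 and solve.
With q = 36: √36 = 6, so 5r = 130 − 5·6 = 100 and r = 20.
Check: U(20, 36) = 130.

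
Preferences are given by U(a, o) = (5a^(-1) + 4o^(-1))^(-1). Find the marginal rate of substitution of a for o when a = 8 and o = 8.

For CES with ρ = -1, MRS = (5/4)·(o/a)^2.
At (8, 8): MRS = 1.25.
So at (8, 8) the consumer would give up 1.25 units of o for one more unit of a.

MRS = 1.25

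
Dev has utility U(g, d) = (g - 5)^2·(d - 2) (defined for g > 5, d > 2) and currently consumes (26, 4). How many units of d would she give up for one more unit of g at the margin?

MU_g = 2·(g−5)·(d−2), MU_d = (g−5)^2.
MRS = (2/1)·(d−2)/(g−5).
At (26, 4): MRS = 4/21.
That is, one extra unit of g is worth 4/21 units of d at the margin.

MRS = 4/21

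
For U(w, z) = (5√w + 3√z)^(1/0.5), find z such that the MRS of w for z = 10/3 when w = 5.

z = 20

For CES with ρ = 0.5, MRS = (5/3)·√(z/w).
Setting (5/3)·√(z/5) = 10/3 gives √(z/5) = 2, so z/5 = 4 and z = 20.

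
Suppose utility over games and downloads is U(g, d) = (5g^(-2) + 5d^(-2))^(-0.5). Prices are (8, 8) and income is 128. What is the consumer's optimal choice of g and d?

g* = 8, d* = 8

For CES with ρ = -2, MRS = (d/g)^3.
Tangency: set MRS = p_g/p_d = 8/8 = 1.
So (d/g)^3 = 1; taking the cube root, d/g = 1, i.e. d = g.
Substitute into the budget 8·g + 8·d = 128: 16·g = 128, so g* = 8 and d* = 8.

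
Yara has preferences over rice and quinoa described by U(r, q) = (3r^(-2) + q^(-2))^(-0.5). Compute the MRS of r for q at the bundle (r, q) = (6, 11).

For CES with ρ = -2, MRS = (3/1)·(q/r)^3.
At (6, 11): MRS = 1331/72.
That is, one extra unit of r is worth 1331/72 units of q at the margin.

MRS = 1331/72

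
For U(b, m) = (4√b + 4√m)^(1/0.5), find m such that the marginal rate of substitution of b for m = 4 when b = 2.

For CES with ρ = 0.5, MRS = √(m/b).
Setting √(m/2) = 4 gives m/2 = 16 and m = 32.

m = 32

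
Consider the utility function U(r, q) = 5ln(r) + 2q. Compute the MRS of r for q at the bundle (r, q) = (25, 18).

MRS = 0.1

MU_r = 5/r, MU_q = 2.
MRS = 5/r ÷ 2.
At (25, 18): MRS = 0.1.
That is, one extra unit of r is worth 0.1 units of q at the margin.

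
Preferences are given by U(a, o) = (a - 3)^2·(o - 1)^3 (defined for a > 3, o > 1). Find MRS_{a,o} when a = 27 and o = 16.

MRS = 5/12

MU_a = 2·(a−3)·(o−1)^3, MU_o = 3·(a−3)^2·(o−1)^2.
MRS = (2/3)·(o−1)/(a−3).
At (27, 16): MRS = 5/12.
The indifference curve has slope −5/12 at this bundle.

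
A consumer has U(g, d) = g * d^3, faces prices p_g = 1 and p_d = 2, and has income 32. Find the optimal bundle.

MU_g = d^3 and MU_d = 3·g·d^2.
MRS = MU_g/MU_d = (1/3)·d/g.
Tangency: set MRS = p_g/p_d = 1/2 = 0.5.
So (1/3)·d/g = 0.5, i.e. d = 1.5·g.
Substitute into the budget 1·g + 2·d = 32: 4·g = 32, so g* = 8.
Then d* = 1.5·8 = 12.

g* = 8, d* = 12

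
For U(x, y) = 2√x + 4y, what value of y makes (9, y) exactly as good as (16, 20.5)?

y = 21

U(16, 20.5) = 90.
Set U(9, y) = 90 and solve.
With x = 9: √9 = 3, so 4y = 90 − 2·3 = 84 and y = 21.
Check: U(9, 21) = 90.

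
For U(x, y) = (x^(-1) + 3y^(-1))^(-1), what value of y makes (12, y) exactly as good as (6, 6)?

y = 36/7

U depends on (x, y) only through S = x^(-1) + 3y^(-1), so equal utility means equal S. At (6, 6): S = 2/3.
With x = 12: 12^(-1) = 1/12, so 3y^(-1) = 2/3 − 1/12 = 7/12, i.e. y^(-1) = 7/36.
Hence y = 1/(7/36) = 36/7.
Check: U(12, 36/7) = 1.5.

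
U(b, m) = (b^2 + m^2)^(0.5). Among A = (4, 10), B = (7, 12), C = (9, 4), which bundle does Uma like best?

Bundle B

Evaluate utility at each bundle:
U(A) = 10.770.
U(B) = 13.892.
U(C) = 9.849.
Highest utility is B, so B ≻ A ≻ C.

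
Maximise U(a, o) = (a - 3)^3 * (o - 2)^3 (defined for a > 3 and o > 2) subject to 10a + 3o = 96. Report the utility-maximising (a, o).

a* = 6, o* = 12

MU_a = 3·(a−3)^2·(o−2)^3, MU_o = 3·(a−3)^3·(o−2)^2.
MRS = (o−2)/(a−3).
Tangency: set MRS = p_a/p_o = 10/3.
So (o − 2)/(a − 3) = 10/3, i.e. (o − 2) = (10/3)·(a − 3).
Rewrite the budget in excess-of-subsistence terms: 10·(a − 3) + 3·(o − 2) = 96 − 10·3 − 3·2 = 60.
Substituting, 20·(a − 3) = 60, so a − 3 = 3 and a* = 6.
Then o − 2 = (10/3)·3 = 10, so o* = 12.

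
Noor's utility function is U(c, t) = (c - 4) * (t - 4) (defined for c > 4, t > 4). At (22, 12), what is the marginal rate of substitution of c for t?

MU_c = (t−4), MU_t = (c−4).
MRS = (t−4)/(c−4).
At (22, 12): MRS = 4/9.
So at (22, 12) the consumer would give up 4/9 units of t for one more unit of c.

MRS = 4/9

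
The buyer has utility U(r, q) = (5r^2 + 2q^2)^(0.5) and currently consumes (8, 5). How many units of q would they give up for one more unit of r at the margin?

MRS = 4

For CES with ρ = 2, MRS = (5/2)·(q/r)^(-1).
At (8, 5): MRS = 4.
That is, one extra unit of r is worth 4 units of q at the margin.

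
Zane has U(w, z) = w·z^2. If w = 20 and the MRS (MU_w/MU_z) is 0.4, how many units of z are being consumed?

MU_w = z^2 and MU_z = 2·w·z.
MRS = MU_w/MU_z = (1/2)·z/w.
Substitute w = 20: MRS = z/40. Setting z/40 = 0.4 gives z = 0.4·40 = 16.

z = 16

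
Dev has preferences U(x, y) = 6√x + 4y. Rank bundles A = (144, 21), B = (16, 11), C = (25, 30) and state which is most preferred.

Bundle A

Evaluate utility at each bundle:
U(A) = 156.000.
U(B) = 68.000.
U(C) = 150.000.
Highest utility is A, so A ≻ C ≻ B.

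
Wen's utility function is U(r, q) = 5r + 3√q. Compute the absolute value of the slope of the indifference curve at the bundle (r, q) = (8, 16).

MU_r = 5, MU_q = 3/(2√q).
MRS = 5 ÷ (3/(2√q)).
At (8, 16): MRS = 40/3.
That is, one extra unit of r is worth 40/3 units of q at the margin.

MRS = 40/3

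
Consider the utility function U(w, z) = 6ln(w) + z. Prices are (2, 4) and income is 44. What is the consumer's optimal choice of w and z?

w* = 12, z* = 5

MU_w = 6/w, MU_z = 1.
MRS = 6/w ÷ 1.
Tangency: set MRS = p_w/p_z = 2/4 = 0.5.
MRS depends only on w: 6/w = 0.5 ⇒ w* = 6/0.5 = 12.
From the budget, 4·z = 44 − 2·12 = 20, so z* = 5.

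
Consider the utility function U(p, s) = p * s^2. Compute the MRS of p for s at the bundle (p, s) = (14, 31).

MU_p = s^2 and MU_s = 2·p·s.
MRS = MU_p/MU_s = (1/2)·s/p.
At (14, 31): MRS = 31/28.
That is, one extra unit of p is worth 31/28 units of s at the margin.

MRS = 31/28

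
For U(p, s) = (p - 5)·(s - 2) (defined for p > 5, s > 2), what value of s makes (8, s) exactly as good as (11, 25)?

s = 48

U(11, 25) = 138.
Set U(8, s) = 138 and solve.
With p = 8: (8 − 5) = 3, so (s − 2) = 138/3 = 46.
So s = 2 + 46 = 48.
Check: U(8, 48) = 138.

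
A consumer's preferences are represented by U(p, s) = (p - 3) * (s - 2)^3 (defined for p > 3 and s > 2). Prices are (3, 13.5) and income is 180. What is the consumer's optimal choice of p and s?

p* = 15, s* = 10

MU_p = (s−2)^3, MU_s = 3·(p−3)·(s−2)^2.
MRS = (1/3)·(s−2)/(p−3).
Tangency: set MRS = p_p/p_s = 3/13.5 = 2/9.
So (1/3)·(s − 2)/(p − 3) = 2/9, i.e. (s − 2) = (2/3)·(p − 3).
Rewrite the budget in excess-of-subsistence terms: 3·(p − 3) + 13.5·(s − 2) = 180 − 3·3 − 13.5·2 = 144.
Substituting, 12·(p − 3) = 144, so p − 3 = 12 and p* = 15.
Then s − 2 = (2/3)·12 = 8, so s* = 10.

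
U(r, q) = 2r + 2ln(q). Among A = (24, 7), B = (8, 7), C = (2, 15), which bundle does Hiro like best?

Bundle A

Evaluate utility at each bundle:
U(A) = 51.892.
U(B) = 19.892.
U(C) = 9.416.
Highest utility is A, so A ≻ B ≻ C.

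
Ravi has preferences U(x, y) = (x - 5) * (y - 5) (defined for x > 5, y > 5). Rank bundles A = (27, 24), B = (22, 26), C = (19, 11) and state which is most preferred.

Evaluate utility at each bundle:
U(A) = 418.
U(B) = 357.
U(C) = 84.
Highest utility is A, so A ≻ B ≻ C.

Bundle A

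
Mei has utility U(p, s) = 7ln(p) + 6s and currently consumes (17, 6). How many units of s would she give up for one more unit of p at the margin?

MRS = 7/102

MU_p = 7/p, MU_s = 6.
MRS = 7/p ÷ 6.
At (17, 6): MRS = 7/102.
The indifference curve has slope −7/102 at this bundle.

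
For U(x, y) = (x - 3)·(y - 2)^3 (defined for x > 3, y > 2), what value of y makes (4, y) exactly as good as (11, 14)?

y = 26

U(11, 14) = 13824.
Set U(4, y) = 13824 and solve.
With x = 4: (4 − 3) = 1, so (y − 2)^3 = 13824/1 = 13824.
Taking the cube root (with y > 2): y − 2 = 24, so y = 26.
Check: U(4, 26) = 13824.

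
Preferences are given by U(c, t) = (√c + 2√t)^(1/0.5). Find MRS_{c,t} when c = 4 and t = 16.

MRS = 1

For CES with ρ = 0.5, MRS = (1/2)·√(t/c).
At (4, 16): MRS = 1.
That is, one extra unit of c is worth 1 units of t at the margin.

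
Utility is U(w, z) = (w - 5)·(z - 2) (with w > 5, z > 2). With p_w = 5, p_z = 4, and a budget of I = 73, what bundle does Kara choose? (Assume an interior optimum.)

MU_w = (z−2), MU_z = (w−5).
MRS = (z−2)/(w−5).
Tangency: set MRS = p_w/p_z = 5/4 = 1.25.
So (z − 2)/(w − 5) = 1.25, i.e. (z − 2) = 1.25·(w − 5).
Rewrite the budget in excess-of-subsistence terms: 5·(w − 5) + 4·(z − 2) = 73 − 5·5 − 4·2 = 40.
Substituting, 10·(w − 5) = 40, so w − 5 = 4 and w* = 9.
Then z − 2 = 1.25·4 = 5, so z* = 7.

w* = 9, z* = 7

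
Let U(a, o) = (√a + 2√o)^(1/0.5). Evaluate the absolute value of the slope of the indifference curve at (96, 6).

For CES with ρ = 0.5, MRS = (1/2)·√(o/a).
At (96, 6): MRS = 0.125.
So at (96, 6) the consumer would give up 0.125 units of o for one more unit of a.

MRS = 0.125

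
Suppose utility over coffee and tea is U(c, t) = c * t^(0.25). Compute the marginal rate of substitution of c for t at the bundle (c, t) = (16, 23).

MRS = 5.75

MU_c = t^(0.25) and MU_t = 0.25·c·t^(-0.75).
MRS = MU_c/MU_t = (4)·t/c.
At (16, 23): MRS = 5.75.
That is, one extra unit of c is worth 5.75 units of t at the margin.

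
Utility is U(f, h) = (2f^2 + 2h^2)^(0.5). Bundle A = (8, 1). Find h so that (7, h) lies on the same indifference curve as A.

h = 4

U depends on (f, h) only through S = 2f^2 + 2h^2, so equal utility means equal S. At (8, 1): S = 130.
With f = 7: 2·7^2 = 98, so 2h^2 = 130 − 98 = 32, i.e. h^2 = 16.
Hence h = √16 = 4.
Check: U(7, 4) = 11.4018.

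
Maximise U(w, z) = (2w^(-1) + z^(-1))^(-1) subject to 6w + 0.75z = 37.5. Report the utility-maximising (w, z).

w* = 5, z* = 10

For CES with ρ = -1, MRS = (2/1)·(z/w)^2.
Tangency: set MRS = p_w/p_z = 6/0.75 = 8.
So (z/w)^2 = 4; taking the square root, z/w = 2, i.e. z = 2·w.
Substitute into the budget 6·w + 0.75·z = 37.5: 7.5·w = 37.5, so w* = 5 and z* = 2·5 = 10.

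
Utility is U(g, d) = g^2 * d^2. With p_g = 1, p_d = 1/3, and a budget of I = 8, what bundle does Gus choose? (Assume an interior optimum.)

g* = 4, d* = 12

MU_g = 2·g·d^2 and MU_d = 2·g^2·d.
MRS = MU_g/MU_d = d/g.
Tangency: set MRS = p_g/p_d = 1/(1/3) = 3.
So d/g = 3, i.e. d = 3·g.
Substitute into the budget 1·g + (1/3)·d = 8: 2·g = 8, so g* = 4.
Then d* = 3·4 = 12.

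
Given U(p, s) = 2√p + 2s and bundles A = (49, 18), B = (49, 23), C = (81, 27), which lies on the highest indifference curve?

Bundle C

Evaluate utility at each bundle:
U(A) = 50.000.
U(B) = 60.000.
U(C) = 72.000.
Highest utility is C, so C ≻ B ≻ A.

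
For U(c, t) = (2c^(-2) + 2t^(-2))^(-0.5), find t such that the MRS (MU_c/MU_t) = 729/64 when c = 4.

For CES with ρ = -2, MRS = (t/c)^3.
Setting (t/4)^3 = 729/64 gives t/4 = 2.25 and t = 9.

t = 9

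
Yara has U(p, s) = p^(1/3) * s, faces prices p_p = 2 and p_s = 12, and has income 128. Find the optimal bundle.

p* = 16, s* = 8

MU_p = 1/3·p^(-2/3)·s and MU_s = p^(1/3).
MRS = MU_p/MU_s = (1/3)·s/p.
Tangency: set MRS = p_p/p_s = 2/12 = 1/6.
So (1/3)·s/p = 1/6, i.e. s = 0.5·p.
Substitute into the budget 2·p + 12·s = 128: 8·p = 128, so p* = 16.
Then s* = 0.5·16 = 8.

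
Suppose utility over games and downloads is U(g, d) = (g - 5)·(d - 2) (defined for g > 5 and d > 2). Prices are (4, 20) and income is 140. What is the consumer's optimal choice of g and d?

g* = 15, d* = 4

MU_g = (d−2), MU_d = (g−5).
MRS = (d−2)/(g−5).
Tangency: set MRS = p_g/p_d = 4/20 = 0.2.
So (d − 2)/(g − 5) = 0.2, i.e. (d − 2) = 0.2·(g − 5).
Rewrite the budget in excess-of-subsistence terms: 4·(g − 5) + 20·(d − 2) = 140 − 4·5 − 20·2 = 80.
Substituting, 8·(g − 5) = 80, so g − 5 = 10 and g* = 15.
Then d − 2 = 0.2·10 = 2, so d* = 4.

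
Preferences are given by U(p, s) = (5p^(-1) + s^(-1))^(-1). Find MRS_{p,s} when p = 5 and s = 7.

For CES with ρ = -1, MRS = (5/1)·(s/p)^2.
At (5, 7): MRS = 9.8.
The indifference curve has slope −9.8 at this bundle.

MRS = 9.8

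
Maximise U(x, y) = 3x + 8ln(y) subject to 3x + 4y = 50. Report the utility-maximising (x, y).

MU_x = 3, MU_y = 8/y.
MRS = 3 ÷ (8/y).
Tangency: set MRS = p_x/p_y = 3/4 = 0.75.
MRS depends only on y: 0.375·y = 0.75 ⇒ y* = 0.75/0.375 = 2.
From the budget, 3·x = 50 − 4·2 = 42, so x* = 14.

x* = 14, y* = 2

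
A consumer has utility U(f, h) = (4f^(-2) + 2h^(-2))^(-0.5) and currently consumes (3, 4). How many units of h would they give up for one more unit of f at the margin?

MRS = 128/27

For CES with ρ = -2, MRS = (4/2)·(h/f)^3.
At (3, 4): MRS = 128/27.
So at (3, 4) the consumer would give up 128/27 units of h for one more unit of f.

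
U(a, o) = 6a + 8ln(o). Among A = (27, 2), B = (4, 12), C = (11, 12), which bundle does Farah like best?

Evaluate utility at each bundle:
U(A) = 167.545.
U(B) = 43.879.
U(C) = 85.879.
Highest utility is A, so A ≻ C ≻ B.

Bundle A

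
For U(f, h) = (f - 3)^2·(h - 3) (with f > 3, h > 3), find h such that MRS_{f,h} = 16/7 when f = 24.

MU_f = 2·(f−3)·(h−3), MU_h = (f−3)^2.
MRS = (2/1)·(h−3)/(f−3).
Substitute f = 24: MRS = (h − 3)/10.5. Setting this equal to 16/7 gives h − 3 = (16/7)·10.5 = 24, so h = 27.

h = 27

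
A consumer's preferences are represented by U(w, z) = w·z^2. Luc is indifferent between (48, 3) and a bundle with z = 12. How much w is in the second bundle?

w = 3

U(48, 3) = 432.
Set U(w, 12) = 432 and solve.
With z = 12: 12^2 = 144, so w = 432/144 = 3.
Check: U(3, 12) = 432.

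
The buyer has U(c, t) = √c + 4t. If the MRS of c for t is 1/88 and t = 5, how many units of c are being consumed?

MU_c = 1/(2√c), MU_t = 4.
MRS = 1/(2√c) ÷ 4.
MRS depends only on c: 0.125/√c = 1/88 ⇒ √c = 0.125/(1/88) = 11 ⇒ c = 121.

c = 121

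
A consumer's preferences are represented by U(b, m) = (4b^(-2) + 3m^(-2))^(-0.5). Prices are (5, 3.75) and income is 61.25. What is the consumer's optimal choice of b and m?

b* = 7, m* = 7

For CES with ρ = -2, MRS = (4/3)·(m/b)^3.
Tangency: set MRS = p_b/p_m = 5/3.75 = 4/3.
So (m/b)^3 = 1; taking the cube root, m/b = 1, i.e. m = b.
Substitute into the budget 5·b + 3.75·m = 61.25: 8.75·b = 61.25, so b* = 7 and m* = 7.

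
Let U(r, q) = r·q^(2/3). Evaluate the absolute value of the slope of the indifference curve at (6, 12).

MRS = 3

MU_r = q^(2/3) and MU_q = 2/3·r·q^(-1/3).
MRS = MU_r/MU_q = (1.5)·q/r.
At (6, 12): MRS = 3.
So at (6, 12) the consumer would give up 3 units of q for one more unit of r.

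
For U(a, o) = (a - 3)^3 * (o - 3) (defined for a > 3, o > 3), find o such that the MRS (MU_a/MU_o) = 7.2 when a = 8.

MU_a = 3·(a−3)^2·(o−3), MU_o = (a−3)^3.
MRS = (3/1)·(o−3)/(a−3).
Substitute a = 8: MRS = (o − 3)/(5/3). Setting this equal to 7.2 gives o − 3 = 7.2·(5/3) = 12, so o = 15.

o = 15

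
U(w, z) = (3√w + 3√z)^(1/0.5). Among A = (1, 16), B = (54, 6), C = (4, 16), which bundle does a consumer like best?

Evaluate utility at each bundle:
U(A) = 225.000.
U(B) = 864.000.
U(C) = 324.000.
Highest utility is B, so B ≻ C ≻ A.

Bundle B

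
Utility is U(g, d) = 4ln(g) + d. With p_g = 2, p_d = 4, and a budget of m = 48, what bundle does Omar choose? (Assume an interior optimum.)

g* = 8, d* = 8

MU_g = 4/g, MU_d = 1.
MRS = 4/g ÷ 1.
Tangency: set MRS = p_g/p_d = 2/4 = 0.5.
MRS depends only on g: 4/g = 0.5 ⇒ g* = 4/0.5 = 8.
From the budget, 4·d = 48 − 2·8 = 32, so d* = 8.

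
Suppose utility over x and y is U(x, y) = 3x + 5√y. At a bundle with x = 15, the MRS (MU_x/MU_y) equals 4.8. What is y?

y = 16

MU_x = 3, MU_y = 5/(2√y).
MRS = 3 ÷ (5/(2√y)).
MRS depends only on y: 1.2·√y = 4.8 ⇒ √y = 4.8/1.2 = 4 ⇒ y = 16.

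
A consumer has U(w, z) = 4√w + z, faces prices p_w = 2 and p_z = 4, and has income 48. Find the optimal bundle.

MU_w = 4/(2√w), MU_z = 1.
MRS = 4/(2√w) ÷ 1.
Tangency: set MRS = p_w/p_z = 2/4 = 0.5.
MRS depends only on w: 2/√w = 0.5 ⇒ √w = 2/0.5 = 4 ⇒ w* = 16.
From the budget, 4·z = 48 − 2·16 = 16, so z* = 4.

w* = 16, z* = 4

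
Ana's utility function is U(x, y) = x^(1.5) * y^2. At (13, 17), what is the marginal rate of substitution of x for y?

MU_x = 1.5·√x·y^2 and MU_y = 2·x^(1.5)·y.
MRS = MU_x/MU_y = (0.75)·y/x.
At (13, 17): MRS = 51/52.
The indifference curve has slope −51/52 at this bundle.

MRS = 51/52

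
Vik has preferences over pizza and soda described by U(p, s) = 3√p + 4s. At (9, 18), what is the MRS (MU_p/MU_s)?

MRS = 0.125

MU_p = 3/(2√p), MU_s = 4.
MRS = 3/(2√p) ÷ 4.
At (9, 18): MRS = 0.125.
That is, one extra unit of p is worth 0.125 units of s at the margin.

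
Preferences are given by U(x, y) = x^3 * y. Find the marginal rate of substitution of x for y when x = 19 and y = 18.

MRS = 54/19

MU_x = 3·x^2·y and MU_y = x^3.
MRS = MU_x/MU_y = (3/1)·y/x.
At (19, 18): MRS = 54/19.
The indifference curve has slope −54/19 at this bundle.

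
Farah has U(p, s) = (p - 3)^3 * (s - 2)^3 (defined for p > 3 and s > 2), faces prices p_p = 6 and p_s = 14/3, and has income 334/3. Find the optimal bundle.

p* = 10, s* = 11

MU_p = 3·(p−3)^2·(s−2)^3, MU_s = 3·(p−3)^3·(s−2)^2.
MRS = (s−2)/(p−3).
Tangency: set MRS = p_p/p_s = 6/(14/3) = 9/7.
So (s − 2)/(p − 3) = 9/7, i.e. (s − 2) = (9/7)·(p − 3).
Rewrite the budget in excess-of-subsistence terms: 6·(p − 3) + (14/3)·(s − 2) = 334/3 − 6·3 − (14/3)·2 = 84.
Substituting, 12·(p − 3) = 84, so p − 3 = 7 and p* = 10.
Then s − 2 = (9/7)·7 = 9, so s* = 11.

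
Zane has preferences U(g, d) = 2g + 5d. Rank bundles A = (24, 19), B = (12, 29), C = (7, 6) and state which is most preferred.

Bundle B

Evaluate utility at each bundle:
U(A) = 143.
U(B) = 169.
U(C) = 44.
Highest utility is B, so B ≻ A ≻ C.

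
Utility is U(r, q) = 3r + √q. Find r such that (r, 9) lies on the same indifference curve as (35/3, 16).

r = 12

U(35/3, 16) = 39.
Set U(r, 9) = 39 and solve.
With q = 9: √9 = 3, so 3r = 39 − 3 = 36 and r = 12.
Check: U(12, 9) = 39.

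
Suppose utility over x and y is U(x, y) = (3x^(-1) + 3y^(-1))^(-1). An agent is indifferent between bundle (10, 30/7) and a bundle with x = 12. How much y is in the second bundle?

U depends on (x, y) only through S = 3x^(-1) + 3y^(-1), so equal utility means equal S. At (10, 30/7): S = 1.
With x = 12: 3·12^(-1) = 0.25, so 3y^(-1) = 1 − 0.25 = 0.75, i.e. y^(-1) = 0.25.
Hence y = 1/0.25 = 4.
Check: U(12, 4) = 1.

y = 4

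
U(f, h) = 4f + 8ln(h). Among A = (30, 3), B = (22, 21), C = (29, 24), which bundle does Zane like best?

Evaluate utility at each bundle:
U(A) = 128.789.
U(B) = 112.356.
U(C) = 141.424.
Highest utility is C, so C ≻ A ≻ B.

Bundle C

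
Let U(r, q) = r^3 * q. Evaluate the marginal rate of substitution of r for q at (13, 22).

MU_r = 3·r^2·q and MU_q = r^3.
MRS = MU_r/MU_q = (3/1)·q/r.
At (13, 22): MRS = 66/13.
The indifference curve has slope −66/13 at this bundle.

MRS = 66/13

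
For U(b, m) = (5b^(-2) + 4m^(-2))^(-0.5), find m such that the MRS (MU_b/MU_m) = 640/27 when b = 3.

For CES with ρ = -2, MRS = (5/4)·(m/b)^3.
Setting (5/4)·(m/3)^3 = 640/27 gives (m/3)^3 = 512/27, so m/3 = 8/3 and m = 8.

m = 8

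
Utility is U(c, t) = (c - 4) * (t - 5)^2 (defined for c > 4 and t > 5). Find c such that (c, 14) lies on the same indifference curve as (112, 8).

U(112, 8) = 972.
Set U(c, 14) = 972 and solve.
With t = 14: (14 − 5)^2 = 81, so (c − 4) = 972/81 = 12.
So c = 4 + 12 = 16.
Check: U(16, 14) = 972.

c = 16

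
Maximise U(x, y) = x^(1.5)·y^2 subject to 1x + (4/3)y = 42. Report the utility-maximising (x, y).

x* = 18, y* = 18

MU_x = 1.5·√x·y^2 and MU_y = 2·x^(1.5)·y.
MRS = MU_x/MU_y = (0.75)·y/x.
Tangency: set MRS = p_x/p_y = 1/(4/3) = 0.75.
So (0.75)·y/x = 0.75, i.e. y = x.
Substitute into the budget 1·x + (4/3)·y = 42: (7/3)·x = 42, so x* = 18.
Then y* = 18.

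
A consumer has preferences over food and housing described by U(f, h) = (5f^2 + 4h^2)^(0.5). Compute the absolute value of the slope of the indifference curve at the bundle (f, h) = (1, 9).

For CES with ρ = 2, MRS = (5/4)·(h/f)^(-1).
At (1, 9): MRS = 5/36.
The indifference curve has slope −5/36 at this bundle.

MRS = 5/36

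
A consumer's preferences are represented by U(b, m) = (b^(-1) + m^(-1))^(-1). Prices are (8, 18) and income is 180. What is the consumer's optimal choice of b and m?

For CES with ρ = -1, MRS = (m/b)^2.
Tangency: set MRS = p_b/p_m = 8/18 = 4/9.
So (m/b)^2 = 4/9; taking the square root, m/b = 2/3, i.e. m = (2/3)·b.
Substitute into the budget 8·b + 18·m = 180: 20·b = 180, so b* = 9 and m* = (2/3)·9 = 6.

b* = 9, m* = 6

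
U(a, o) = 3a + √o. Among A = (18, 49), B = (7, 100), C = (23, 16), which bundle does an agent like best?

Bundle C

Evaluate utility at each bundle:
U(A) = 61.000.
U(B) = 31.000.
U(C) = 73.000.
Highest utility is C, so C ≻ A ≻ B.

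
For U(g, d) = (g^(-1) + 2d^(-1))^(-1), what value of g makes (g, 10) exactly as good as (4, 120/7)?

g = 6

U depends on (g, d) only through S = g^(-1) + 2d^(-1), so equal utility means equal S. At (4, 120/7): S = 11/30.
With d = 10: 2·10^(-1) = 0.2, so g^(-1) = 11/30 − 0.2 = 1/6.
Hence g = 1/(1/6) = 6.
Check: U(6, 10) = 2.7273.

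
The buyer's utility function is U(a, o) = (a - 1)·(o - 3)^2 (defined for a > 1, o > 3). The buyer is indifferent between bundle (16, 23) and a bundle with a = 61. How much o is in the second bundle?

o = 13

U(16, 23) = 6000.
Set U(61, o) = 6000 and solve.
With a = 61: (61 − 1) = 60, so (o − 3)^2 = 6000/60 = 100.
Taking the square root (with o > 3): o − 3 = 10, so o = 13.
Check: U(61, 13) = 6000.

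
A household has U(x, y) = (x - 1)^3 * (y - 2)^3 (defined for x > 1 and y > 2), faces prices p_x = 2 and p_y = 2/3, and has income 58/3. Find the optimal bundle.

MU_x = 3·(x−1)^2·(y−2)^3, MU_y = 3·(x−1)^3·(y−2)^2.
MRS = (y−2)/(x−1).
Tangency: set MRS = p_x/p_y = 2/(2/3) = 3.
So (y − 2)/(x − 1) = 3, i.e. (y − 2) = 3·(x − 1).
Rewrite the budget in excess-of-subsistence terms: 2·(x − 1) + (2/3)·(y − 2) = 58/3 − 2·1 − (2/3)·2 = 16.
Substituting, 4·(x − 1) = 16, so x − 1 = 4 and x* = 5.
Then y − 2 = 3·4 = 12, so y* = 14.

x* = 5, y* = 14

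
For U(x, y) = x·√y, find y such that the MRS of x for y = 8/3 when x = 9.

MU_x = √y and MU_y = 0.5·x·y^(-0.5).
MRS = MU_x/MU_y = (2)·y/x.
Substitute x = 9: MRS = y/4.5. Setting y/4.5 = 8/3 gives y = (8/3)·4.5 = 12.

y = 12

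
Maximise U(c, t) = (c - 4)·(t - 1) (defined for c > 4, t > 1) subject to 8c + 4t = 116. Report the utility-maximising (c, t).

c* = 9, t* = 11

MU_c = (t−1), MU_t = (c−4).
MRS = (t−1)/(c−4).
Tangency: set MRS = p_c/p_t = 8/4 = 2.
So (t − 1)/(c − 4) = 2, i.e. (t − 1) = 2·(c − 4).
Rewrite the budget in excess-of-subsistence terms: 8·(c − 4) + 4·(t − 1) = 116 − 8·4 − 4·1 = 80.
Substituting, 16·(c − 4) = 80, so c − 4 = 5 and c* = 9.
Then t − 1 = 2·5 = 10, so t* = 11.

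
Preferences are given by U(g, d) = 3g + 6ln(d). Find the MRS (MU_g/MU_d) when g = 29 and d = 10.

MRS = 5

MU_g = 3, MU_d = 6/d.
MRS = 3 ÷ (6/d).
At (29, 10): MRS = 5.
So at (29, 10) the consumer would give up 5 units of d for one more unit of g.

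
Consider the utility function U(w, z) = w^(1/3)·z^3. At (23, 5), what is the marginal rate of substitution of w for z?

MRS = 5/207

MU_w = 1/3·w^(-2/3)·z^3 and MU_z = 3·w^(1/3)·z^2.
MRS = MU_w/MU_z = (1/9)·z/w.
At (23, 5): MRS = 5/207.
So at (23, 5) the consumer would give up 5/207 units of z for one more unit of w.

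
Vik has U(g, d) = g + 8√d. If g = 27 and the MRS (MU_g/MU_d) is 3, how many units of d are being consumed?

MU_g = 1, MU_d = 8/(2√d).
MRS = 1 ÷ (8/(2√d)).
MRS depends only on d: 0.25·√d = 3 ⇒ √d = 3/0.25 = 12 ⇒ d = 144.

d = 144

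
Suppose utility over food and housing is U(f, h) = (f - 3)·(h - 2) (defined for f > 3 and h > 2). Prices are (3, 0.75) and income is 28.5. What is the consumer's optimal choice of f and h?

f* = 6, h* = 14

MU_f = (h−2), MU_h = (f−3).
MRS = (h−2)/(f−3).
Tangency: set MRS = p_f/p_h = 3/0.75 = 4.
So (h − 2)/(f − 3) = 4, i.e. (h − 2) = 4·(f − 3).
Rewrite the budget in excess-of-subsistence terms: 3·(f − 3) + 0.75·(h − 2) = 28.5 − 3·3 − 0.75·2 = 18.
Substituting, 6·(f − 3) = 18, so f − 3 = 3 and f* = 6.
Then h − 2 = 4·3 = 12, so h* = 14.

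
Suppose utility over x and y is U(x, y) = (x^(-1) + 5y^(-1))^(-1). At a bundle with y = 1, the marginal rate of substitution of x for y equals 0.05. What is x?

For CES with ρ = -1, MRS = (1/5)·(y/x)^2.
Setting (1/5)·(1/x)^2 = 0.05 gives (1/x)^2 = 0.25, so 1/x = 0.5 and x = 2.

x = 2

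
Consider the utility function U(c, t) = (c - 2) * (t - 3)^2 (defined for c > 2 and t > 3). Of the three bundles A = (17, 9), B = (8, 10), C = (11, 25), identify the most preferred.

Bundle C

Evaluate utility at each bundle:
U(A) = 540.
U(B) = 294.
U(C) = 4356.
Highest utility is C, so C ≻ A ≻ B.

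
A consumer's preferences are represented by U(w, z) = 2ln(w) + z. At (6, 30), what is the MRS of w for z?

MU_w = 2/w, MU_z = 1.
MRS = 2/w ÷ 1.
At (6, 30): MRS = 1/3.
The indifference curve has slope −1/3 at this bundle.

MRS = 1/3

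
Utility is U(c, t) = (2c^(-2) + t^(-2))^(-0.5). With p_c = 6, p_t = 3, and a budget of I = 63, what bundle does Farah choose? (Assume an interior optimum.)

For CES with ρ = -2, MRS = (2/1)·(t/c)^3.
Tangency: set MRS = p_c/p_t = 6/3 = 2.
So (t/c)^3 = 1; taking the cube root, t/c = 1, i.e. t = c.
Substitute into the budget 6·c + 3·t = 63: 9·c = 63, so c* = 7 and t* = 7.

c* = 7, t* = 7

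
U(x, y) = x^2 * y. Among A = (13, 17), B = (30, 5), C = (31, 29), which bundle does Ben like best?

Bundle C

Evaluate utility at each bundle:
U(A) = 2873.
U(B) = 4500.
U(C) = 27869.
Highest utility is C, so C ≻ B ≻ A.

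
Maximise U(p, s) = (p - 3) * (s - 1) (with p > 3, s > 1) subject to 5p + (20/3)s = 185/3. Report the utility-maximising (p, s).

MU_p = (s−1), MU_s = (p−3).
MRS = (s−1)/(p−3).
Tangency: set MRS = p_p/p_s = 5/(20/3) = 0.75.
So (s − 1)/(p − 3) = 0.75, i.e. (s − 1) = 0.75·(p − 3).
Rewrite the budget in excess-of-subsistence terms: 5·(p − 3) + (20/3)·(s − 1) = 185/3 − 5·3 − (20/3)·1 = 40.
Substituting, 10·(p − 3) = 40, so p − 3 = 4 and p* = 7.
Then s − 1 = 0.75·4 = 3, so s* = 4.

p* = 7, s* = 4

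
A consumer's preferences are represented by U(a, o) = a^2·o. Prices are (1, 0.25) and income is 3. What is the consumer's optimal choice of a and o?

MU_a = 2·a·o and MU_o = a^2.
MRS = MU_a/MU_o = (2/1)·o/a.
Tangency: set MRS = p_a/p_o = 1/0.25 = 4.
So (2/1)·o/a = 4, i.e. o = 2·a.
Substitute into the budget 1·a + 0.25·o = 3: 1.5·a = 3, so a* = 2.
Then o* = 2·2 = 4.

a* = 2, o* = 4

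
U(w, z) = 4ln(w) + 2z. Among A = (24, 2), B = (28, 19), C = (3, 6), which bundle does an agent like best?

Bundle B

Evaluate utility at each bundle:
U(A) = 16.712.
U(B) = 51.329.
U(C) = 16.394.
Highest utility is B, so B ≻ A ≻ C.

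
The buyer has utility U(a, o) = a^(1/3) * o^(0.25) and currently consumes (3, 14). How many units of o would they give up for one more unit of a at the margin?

MRS = 56/9

MU_a = 1/3·a^(-2/3)·o^(0.25) and MU_o = 0.25·a^(1/3)·o^(-0.75).
MRS = MU_a/MU_o = (4/3)·o/a.
At (3, 14): MRS = 56/9.
That is, one extra unit of a is worth 56/9 units of o at the margin.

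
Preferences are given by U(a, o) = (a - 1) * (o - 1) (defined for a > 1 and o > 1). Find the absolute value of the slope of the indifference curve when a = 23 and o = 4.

MU_a = (o−1), MU_o = (a−1).
MRS = (o−1)/(a−1).
At (23, 4): MRS = 3/22.
The indifference curve has slope −3/22 at this bundle.

MRS = 3/22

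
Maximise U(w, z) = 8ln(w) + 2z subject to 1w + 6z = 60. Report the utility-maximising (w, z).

w* = 24, z* = 6

MU_w = 8/w, MU_z = 2.
MRS = 8/w ÷ 2.
Tangency: set MRS = p_w/p_z = 1/6.
MRS depends only on w: 4/w = 1/6 ⇒ w* = 4/(1/6) = 24.
From the budget, 6·z = 60 − 1·24 = 36, so z* = 6.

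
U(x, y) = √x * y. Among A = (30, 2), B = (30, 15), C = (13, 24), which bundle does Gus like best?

Evaluate utility at each bundle:
U(A) = 10.954.
U(B) = 82.158.
U(C) = 86.533.
Highest utility is C, so C ≻ B ≻ A.

Bundle C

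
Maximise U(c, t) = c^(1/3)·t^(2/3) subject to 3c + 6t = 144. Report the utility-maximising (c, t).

c* = 16, t* = 16

MU_c = 1/3·c^(-2/3)·t^(2/3) and MU_t = 2/3·c^(1/3)·t^(-1/3).
MRS = MU_c/MU_t = (0.5)·t/c.
Tangency: set MRS = p_c/p_t = 3/6 = 0.5.
So (0.5)·t/c = 0.5, i.e. t = c.
Substitute into the budget 3·c + 6·t = 144: 9·c = 144, so c* = 16.
Then t* = 16.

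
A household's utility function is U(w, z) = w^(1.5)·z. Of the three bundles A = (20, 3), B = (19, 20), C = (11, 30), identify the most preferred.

Evaluate utility at each bundle:
U(A) = 268.328.
U(B) = 1656.382.
U(C) = 1094.486.
Highest utility is B, so B ≻ C ≻ A.

Bundle B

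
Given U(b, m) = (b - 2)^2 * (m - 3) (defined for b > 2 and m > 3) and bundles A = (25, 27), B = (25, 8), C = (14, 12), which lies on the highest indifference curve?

Evaluate utility at each bundle:
U(A) = 12696.
U(B) = 2645.
U(C) = 1296.
Highest utility is A, so A ≻ B ≻ C.

Bundle A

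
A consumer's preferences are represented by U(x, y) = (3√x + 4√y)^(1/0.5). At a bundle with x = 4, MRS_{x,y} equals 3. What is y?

y = 64

For CES with ρ = 0.5, MRS = (3/4)·√(y/x).
Setting (3/4)·√(y/4) = 3 gives √(y/4) = 4, so y/4 = 16 and y = 64.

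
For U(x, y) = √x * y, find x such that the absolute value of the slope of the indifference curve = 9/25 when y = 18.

x = 25

MU_x = 0.5·x^(-0.5)·y and MU_y = √x.
MRS = MU_x/MU_y = (0.5)·y/x.
Substitute y = 18: MRS = 9/x. Setting 9/x = 9/25 gives x = 9/(9/25) = 25.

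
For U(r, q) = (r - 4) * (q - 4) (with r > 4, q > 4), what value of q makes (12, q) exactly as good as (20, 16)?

U(20, 16) = 192.
Set U(12, q) = 192 and solve.
With r = 12: (12 − 4) = 8, so (q − 4) = 192/8 = 24.
So q = 4 + 24 = 28.
Check: U(12, 28) = 192.

q = 28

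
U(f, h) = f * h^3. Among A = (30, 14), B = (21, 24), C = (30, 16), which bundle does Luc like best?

Evaluate utility at each bundle:
U(A) = 82320.
U(B) = 290304.
U(C) = 122880.
Highest utility is B, so B ≻ C ≻ A.

Bundle B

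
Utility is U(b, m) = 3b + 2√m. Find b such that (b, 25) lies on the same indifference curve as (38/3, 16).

b = 12

U(38/3, 16) = 46.
Set U(b, 25) = 46 and solve.
With m = 25: √25 = 5, so 3b = 46 − 2·5 = 36 and b = 12.
Check: U(12, 25) = 46.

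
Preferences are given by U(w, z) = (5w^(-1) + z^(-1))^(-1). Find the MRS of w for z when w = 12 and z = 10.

MRS = 125/36

For CES with ρ = -1, MRS = (5/1)·(z/w)^2.
At (12, 10): MRS = 125/36.
The indifference curve has slope −125/36 at this bundle.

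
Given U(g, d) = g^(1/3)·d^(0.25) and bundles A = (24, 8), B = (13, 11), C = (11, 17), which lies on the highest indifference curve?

Bundle A

Evaluate utility at each bundle:
U(A) = 4.851.
U(B) = 4.282.
U(C) = 4.516.
Highest utility is A, so A ≻ C ≻ B.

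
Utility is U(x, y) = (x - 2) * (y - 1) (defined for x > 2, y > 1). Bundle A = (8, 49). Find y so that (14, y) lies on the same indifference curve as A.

y = 25

U(8, 49) = 288.
Set U(14, y) = 288 and solve.
With x = 14: (14 − 2) = 12, so (y − 1) = 288/12 = 24.
So y = 1 + 24 = 25.
Check: U(14, 25) = 288.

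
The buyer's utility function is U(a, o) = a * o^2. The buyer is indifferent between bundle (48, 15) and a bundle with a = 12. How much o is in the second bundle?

o = 30

U(48, 15) = 10800.
Set U(12, o) = 10800 and solve.
With a = 12: o^2 = 10800/12 = 900; taking the square root, o = 30.
Check: U(12, 30) = 10800.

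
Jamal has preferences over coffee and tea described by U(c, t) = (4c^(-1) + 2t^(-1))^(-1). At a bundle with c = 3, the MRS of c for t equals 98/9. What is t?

For CES with ρ = -1, MRS = (4/2)·(t/c)^2.
Setting (4/2)·(t/3)^2 = 98/9 gives (t/3)^2 = 49/9, so t/3 = 7/3 and t = 7.

t = 7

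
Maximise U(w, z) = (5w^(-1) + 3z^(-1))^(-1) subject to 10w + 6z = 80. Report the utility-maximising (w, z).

For CES with ρ = -1, MRS = (5/3)·(z/w)^2.
Tangency: set MRS = p_w/p_z = 10/6 = 5/3.
So (z/w)^2 = 1; taking the square root, z/w = 1, i.e. z = w.
Substitute into the budget 10·w + 6·z = 80: 16·w = 80, so w* = 5 and z* = 5.

w* = 5, z* = 5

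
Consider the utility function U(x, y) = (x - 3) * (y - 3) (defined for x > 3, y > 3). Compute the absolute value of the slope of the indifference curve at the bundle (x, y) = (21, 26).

MU_x = (y−3), MU_y = (x−3).
MRS = (y−3)/(x−3).
At (21, 26): MRS = 23/18.
So at (21, 26) the consumer would give up 23/18 units of y for one more unit of x.

MRS = 23/18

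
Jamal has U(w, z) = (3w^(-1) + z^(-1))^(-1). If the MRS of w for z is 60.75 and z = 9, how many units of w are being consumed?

For CES with ρ = -1, MRS = (3/1)·(z/w)^2.
Setting (3/1)·(9/w)^2 = 60.75 gives (9/w)^2 = 20.25, so 9/w = 4.5 and w = 2.

w = 2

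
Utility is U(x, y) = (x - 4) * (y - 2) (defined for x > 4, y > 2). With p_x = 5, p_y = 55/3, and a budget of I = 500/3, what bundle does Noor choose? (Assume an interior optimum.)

MU_x = (y−2), MU_y = (x−4).
MRS = (y−2)/(x−4).
Tangency: set MRS = p_x/p_y = 5/(55/3) = 3/11.
So (y − 2)/(x − 4) = 3/11, i.e. (y − 2) = (3/11)·(x − 4).
Rewrite the budget in excess-of-subsistence terms: 5·(x − 4) + (55/3)·(y − 2) = 500/3 − 5·4 − (55/3)·2 = 110.
Substituting, 10·(x − 4) = 110, so x − 4 = 11 and x* = 15.
Then y − 2 = (3/11)·11 = 3, so y* = 5.

x* = 15, y* = 5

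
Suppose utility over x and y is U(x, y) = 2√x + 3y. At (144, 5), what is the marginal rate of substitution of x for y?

MRS = 1/36

MU_x = 2/(2√x), MU_y = 3.
MRS = 2/(2√x) ÷ 3.
At (144, 5): MRS = 1/36.
That is, one extra unit of x is worth 1/36 units of y at the margin.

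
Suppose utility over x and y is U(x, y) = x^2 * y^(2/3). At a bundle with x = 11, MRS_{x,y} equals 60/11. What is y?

y = 20

MU_x = 2·x·y^(2/3) and MU_y = 2/3·x^2·y^(-1/3).
MRS = MU_x/MU_y = (3)·y/x.
Substitute x = 11: MRS = y/(11/3). Setting y/(11/3) = 60/11 gives y = (60/11)·(11/3) = 20.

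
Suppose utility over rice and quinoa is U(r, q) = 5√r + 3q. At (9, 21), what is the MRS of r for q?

MRS = 5/18

MU_r = 5/(2√r), MU_q = 3.
MRS = 5/(2√r) ÷ 3.
At (9, 21): MRS = 5/18.
That is, one extra unit of r is worth 5/18 units of q at the margin.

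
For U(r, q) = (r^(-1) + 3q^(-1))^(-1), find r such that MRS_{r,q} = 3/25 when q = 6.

For CES with ρ = -1, MRS = (1/3)·(q/r)^2.
Setting (1/3)·(6/r)^2 = 3/25 gives (6/r)^2 = 9/25, so 6/r = 0.6 and r = 10.

r = 10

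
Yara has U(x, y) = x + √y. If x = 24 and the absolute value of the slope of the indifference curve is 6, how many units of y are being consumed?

MU_x = 1, MU_y = 1/(2√y).
MRS = 1 ÷ (1/(2√y)).
MRS depends only on y: 2·√y = 6 ⇒ √y = 6/2 = 3 ⇒ y = 9.

y = 9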